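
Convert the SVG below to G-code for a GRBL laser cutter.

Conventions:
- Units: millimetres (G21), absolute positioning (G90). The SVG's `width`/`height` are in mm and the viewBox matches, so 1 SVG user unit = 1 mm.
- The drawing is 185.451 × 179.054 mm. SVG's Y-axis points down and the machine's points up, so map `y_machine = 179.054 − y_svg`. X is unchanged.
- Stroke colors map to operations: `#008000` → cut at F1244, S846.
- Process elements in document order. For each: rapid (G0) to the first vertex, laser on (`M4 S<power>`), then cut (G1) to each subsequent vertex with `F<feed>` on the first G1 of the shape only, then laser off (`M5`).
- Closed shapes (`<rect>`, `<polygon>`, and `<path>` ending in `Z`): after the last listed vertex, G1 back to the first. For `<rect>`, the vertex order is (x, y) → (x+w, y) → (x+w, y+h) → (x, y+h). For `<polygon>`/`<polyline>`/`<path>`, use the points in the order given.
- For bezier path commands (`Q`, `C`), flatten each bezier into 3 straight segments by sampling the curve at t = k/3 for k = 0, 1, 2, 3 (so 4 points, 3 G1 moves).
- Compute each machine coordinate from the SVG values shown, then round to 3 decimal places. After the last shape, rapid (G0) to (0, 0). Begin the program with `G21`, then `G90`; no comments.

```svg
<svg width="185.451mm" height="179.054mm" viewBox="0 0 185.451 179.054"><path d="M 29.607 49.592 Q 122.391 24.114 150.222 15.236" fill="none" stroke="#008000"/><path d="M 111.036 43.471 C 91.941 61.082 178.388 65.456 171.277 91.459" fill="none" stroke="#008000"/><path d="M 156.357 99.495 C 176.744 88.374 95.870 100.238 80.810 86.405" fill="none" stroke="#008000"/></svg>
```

G21
G90
G0 X29.607 Y129.462
M4 S846
G1 X84.246 Y144.603 F1244
G1 X124.451 Y156.055
G1 X150.222 Y163.818
M5
G0 X111.036 Y135.583
M4 S846
G1 X119.748 Y121.093 F1244
G1 X154.576 Y107.680
G1 X171.277 Y87.595
M5
G0 X156.357 Y79.559
M4 S846
G1 X149.178 Y84.821 F1244
G1 X111.620 Y85.579
G1 X80.810 Y92.649
M5
G0 X0.000 Y0.000

Since the viewBox matches the mm dimensions, user units are millimetres directly. The only transform is the Y-flip y_m = 179.054 − y_svg.

Shape 1 is a quadratic bezier drawn with `<path>`. Its stroke #008000 means cut at S846, F1244. After flipping Y the toolpath is (29.607,129.462) → (84.246,144.603) → (124.451,156.055) → (150.222,163.818).

Shape 2 is a cubic bezier drawn with `<path>`. Its stroke #008000 means cut at S846, F1244. After flipping Y the toolpath is (111.036,135.583) → (119.748,121.093) → (154.576,107.680) → (171.277,87.595).

Shape 3 is a cubic bezier drawn with `<path>`. Its stroke #008000 means cut at S846, F1244. After flipping Y the toolpath is (156.357,79.559) → (149.178,84.821) → (111.620,85.579) → (80.810,92.649).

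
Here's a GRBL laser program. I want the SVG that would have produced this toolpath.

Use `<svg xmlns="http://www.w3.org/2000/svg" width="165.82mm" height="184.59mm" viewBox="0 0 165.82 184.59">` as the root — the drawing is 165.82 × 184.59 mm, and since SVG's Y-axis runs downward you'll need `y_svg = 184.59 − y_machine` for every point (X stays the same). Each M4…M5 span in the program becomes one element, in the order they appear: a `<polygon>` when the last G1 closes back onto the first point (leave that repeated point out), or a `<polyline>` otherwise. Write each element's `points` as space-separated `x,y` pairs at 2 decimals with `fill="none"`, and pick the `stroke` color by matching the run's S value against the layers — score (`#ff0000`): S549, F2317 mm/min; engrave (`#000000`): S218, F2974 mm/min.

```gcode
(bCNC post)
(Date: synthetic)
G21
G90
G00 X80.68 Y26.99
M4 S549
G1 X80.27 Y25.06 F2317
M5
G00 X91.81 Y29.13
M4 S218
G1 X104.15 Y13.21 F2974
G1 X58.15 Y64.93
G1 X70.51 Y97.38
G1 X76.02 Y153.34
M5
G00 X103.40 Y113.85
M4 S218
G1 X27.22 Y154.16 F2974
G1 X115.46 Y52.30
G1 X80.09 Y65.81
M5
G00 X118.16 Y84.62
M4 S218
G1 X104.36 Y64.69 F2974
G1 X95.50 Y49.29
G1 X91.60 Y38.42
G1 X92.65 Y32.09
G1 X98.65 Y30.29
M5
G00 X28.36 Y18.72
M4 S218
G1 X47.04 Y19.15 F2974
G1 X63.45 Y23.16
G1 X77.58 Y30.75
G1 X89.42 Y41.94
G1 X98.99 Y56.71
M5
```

<svg xmlns="http://www.w3.org/2000/svg" width="165.82mm" height="184.59mm" viewBox="0 0 165.82 184.59">
  <polyline points="80.68,157.60 80.27,159.53" fill="none" stroke="#ff0000"/>
  <polyline points="91.81,155.46 104.15,171.38 58.15,119.66 70.51,87.21 76.02,31.25" fill="none" stroke="#000000"/>
  <polyline points="103.40,70.74 27.22,30.43 115.46,132.29 80.09,118.78" fill="none" stroke="#000000"/>
  <polyline points="118.16,99.97 104.36,119.90 95.50,135.30 91.60,146.17 92.65,152.50 98.65,154.30" fill="none" stroke="#000000"/>
  <polyline points="28.36,165.87 47.04,165.44 63.45,161.43 77.58,153.84 89.42,142.65 98.99,127.88" fill="none" stroke="#000000"/>
</svg>

y_svg = 184.59 − y_m.

[1] S549→`#ff0000` (score); open run; points: 80.68,157.60 80.27,159.53

[2] S218→`#000000` (engrave); open run; points: 91.81,155.46 104.15,171.38 58.15,119.66 70.51,87.21 76.02,31.25

[3] S218→`#000000` (engrave); open run; points: 103.40,70.74 27.22,30.43 115.46,132.29 80.09,118.78

[4] S218→`#000000` (engrave); open run; points: 118.16,99.97 104.36,119.90 95.50,135.30 91.60,146.17 92.65,152.50 98.65,154.30

[5] S218→`#000000` (engrave); open run; points: 28.36,165.87 47.04,165.44 63.45,161.43 77.58,153.84 89.42,142.65 98.99,127.88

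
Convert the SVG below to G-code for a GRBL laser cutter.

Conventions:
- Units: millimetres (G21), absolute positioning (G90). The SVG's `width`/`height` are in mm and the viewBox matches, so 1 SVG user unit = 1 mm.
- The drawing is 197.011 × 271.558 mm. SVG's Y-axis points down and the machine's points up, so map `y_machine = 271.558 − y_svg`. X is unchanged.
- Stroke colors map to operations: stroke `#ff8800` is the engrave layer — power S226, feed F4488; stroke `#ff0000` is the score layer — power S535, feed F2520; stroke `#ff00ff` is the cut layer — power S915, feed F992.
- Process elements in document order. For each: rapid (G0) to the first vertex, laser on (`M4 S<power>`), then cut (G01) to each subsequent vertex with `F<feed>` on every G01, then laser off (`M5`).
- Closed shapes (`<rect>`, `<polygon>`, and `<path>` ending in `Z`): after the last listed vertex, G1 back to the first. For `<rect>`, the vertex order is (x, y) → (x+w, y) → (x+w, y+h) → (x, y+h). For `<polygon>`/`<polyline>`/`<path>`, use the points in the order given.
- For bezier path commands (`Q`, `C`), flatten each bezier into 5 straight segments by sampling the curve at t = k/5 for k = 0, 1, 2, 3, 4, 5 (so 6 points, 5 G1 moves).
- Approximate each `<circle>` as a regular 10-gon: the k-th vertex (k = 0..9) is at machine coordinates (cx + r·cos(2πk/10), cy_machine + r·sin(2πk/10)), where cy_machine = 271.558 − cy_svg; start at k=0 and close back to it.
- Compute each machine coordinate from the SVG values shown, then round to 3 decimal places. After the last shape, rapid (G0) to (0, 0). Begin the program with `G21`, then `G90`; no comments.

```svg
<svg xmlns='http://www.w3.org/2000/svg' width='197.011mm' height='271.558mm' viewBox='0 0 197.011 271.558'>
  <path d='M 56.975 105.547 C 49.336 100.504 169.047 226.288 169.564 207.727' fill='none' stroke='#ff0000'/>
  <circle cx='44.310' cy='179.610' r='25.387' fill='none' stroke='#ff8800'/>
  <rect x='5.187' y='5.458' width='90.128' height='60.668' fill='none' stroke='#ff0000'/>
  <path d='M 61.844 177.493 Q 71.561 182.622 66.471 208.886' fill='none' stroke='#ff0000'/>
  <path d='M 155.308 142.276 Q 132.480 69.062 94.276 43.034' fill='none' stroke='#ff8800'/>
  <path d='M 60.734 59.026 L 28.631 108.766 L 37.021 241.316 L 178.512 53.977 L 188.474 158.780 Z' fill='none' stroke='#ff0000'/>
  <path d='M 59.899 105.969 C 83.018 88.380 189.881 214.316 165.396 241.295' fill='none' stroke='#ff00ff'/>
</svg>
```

G21
G90
G0 X56.975 Y166.011
M4 S535
G01 X65.701 Y155.539 F2520
G01 X93.157 Y126.877 F2520
G01 X127.509 Y93.232 F2520
G01 X156.923 Y67.814 F2520
G01 X169.564 Y63.831 F2520
M5
G0 X69.697 Y91.948
M4 S226
G01 X64.849 Y106.870 F4488
G01 X52.155 Y116.092 F4488
G01 X36.465 Y116.092 F4488
G01 X23.771 Y106.870 F4488
G01 X18.923 Y91.948 F4488
G01 X23.771 Y77.026 F4488
G01 X36.465 Y67.804 F4488
G01 X52.155 Y67.804 F4488
G01 X64.849 Y77.026 F4488
G01 X69.697 Y91.948 F4488
M5
G0 X5.187 Y266.100
M4 S535
G01 X95.315 Y266.100 F2520
G01 X95.315 Y205.432 F2520
G01 X5.187 Y205.432 F2520
G01 X5.187 Y266.100 F2520
M5
G0 X61.844 Y94.065
M4 S535
G01 X65.139 Y91.168 F2520
G01 X67.248 Y86.580 F2520
G01 X68.174 Y80.302 F2520
G01 X67.915 Y72.332 F2520
G01 X66.471 Y62.672 F2520
M5
G0 X155.308 Y129.282
M4 S226
G01 X145.562 Y156.680 F4488
G01 X134.585 Y180.303 F4488
G01 X122.379 Y200.152 F4488
G01 X108.943 Y216.225 F4488
G01 X94.276 Y228.524 F4488
M5
G0 X60.734 Y212.532
M4 S535
G01 X28.631 Y162.792 F2520
G01 X37.021 Y30.242 F2520
G01 X178.512 Y217.581 F2520
G01 X188.474 Y112.778 F2520
G01 X60.734 Y212.532 F2520
M5
G0 X59.899 Y165.589
M4 S915
G01 X82.099 Y160.859 F992
G01 X114.073 Y133.323 F992
G01 X145.497 Y94.618 F992
G01 X166.046 Y56.385 F992
G01 X165.396 Y30.263 F992
M5
G0 X0.000 Y0.000

viewBox `0 0 197.011 271.558` with mm width/height → 1 unit = 1 mm. Flip: y_m = 271.558 − y_svg.

**Shape 1** — `<path>` cubic bezier, stroke `#ff0000` → score (S535, F2520). Control points (SVG): P0=(56.975,105.547), P1=(49.336,100.504), P2=(169.047,226.288), P3=(169.564,207.727); sampled at t=k/5. Machine vertices: (56.975,166.011) → (65.701,155.539) → (93.157,126.877) → (127.509,93.232) → (156.923,67.814) → (169.564,63.831). Open path.

**Shape 2** — `<circle>` circle, stroke `#ff8800` → engrave (S226, F4488). Machine vertices: (69.697,91.948) → (64.849,106.870) → (52.155,116.092) → (36.465,116.092) → (23.771,106.870) → (18.923,91.948) → (23.771,77.026) → (36.465,67.804) → (52.155,67.804) → (64.849,77.026) → (69.697,91.948). Closed: final G1 returns to the first vertex.

**Shape 3** — `<rect>` rectangle, stroke `#ff0000` → score (S535, F2520). Machine vertices: (5.187,266.100) → (95.315,266.100) → (95.315,205.432) → (5.187,205.432) → (5.187,266.100). Closed: final G1 returns to the first vertex.

**Shape 4** — `<path>` quadratic bezier, stroke `#ff0000` → score (S535, F2520). Control points (SVG): P0=(61.844,177.493), P1=(71.561,182.622), P2=(66.471,208.886); sampled at t=k/5. Machine vertices: (61.844,94.065) → (65.139,91.168) → (67.248,86.580) → (68.174,80.302) → (67.915,72.332) → (66.471,62.672). Open path.

**Shape 5** — `<path>` quadratic bezier, stroke `#ff8800` → engrave (S226, F4488). Control points (SVG): P0=(155.308,142.276), P1=(132.480,69.062), P2=(94.276,43.034); sampled at t=k/5. Machine vertices: (155.308,129.282) → (145.562,156.680) → (134.585,180.303) → (122.379,200.152) → (108.943,216.225) → (94.276,228.524). Open path.

**Shape 6** — `<path>` closed polygon, stroke `#ff0000` → score (S535, F2520). Machine vertices: (60.734,212.532) → (28.631,162.792) → (37.021,30.242) → (178.512,217.581) → (188.474,112.778) → (60.734,212.532). Closed: final G1 returns to the first vertex.

**Shape 7** — `<path>` cubic bezier, stroke `#ff00ff` → cut (S915, F992). Control points (SVG): P0=(59.899,105.969), P1=(83.018,88.380), P2=(189.881,214.316), P3=(165.396,241.295); sampled at t=k/5. Machine vertices: (59.899,165.589) → (82.099,160.859) → (114.073,133.323) → (145.497,94.618) → (166.046,56.385) → (165.396,30.263). Open path.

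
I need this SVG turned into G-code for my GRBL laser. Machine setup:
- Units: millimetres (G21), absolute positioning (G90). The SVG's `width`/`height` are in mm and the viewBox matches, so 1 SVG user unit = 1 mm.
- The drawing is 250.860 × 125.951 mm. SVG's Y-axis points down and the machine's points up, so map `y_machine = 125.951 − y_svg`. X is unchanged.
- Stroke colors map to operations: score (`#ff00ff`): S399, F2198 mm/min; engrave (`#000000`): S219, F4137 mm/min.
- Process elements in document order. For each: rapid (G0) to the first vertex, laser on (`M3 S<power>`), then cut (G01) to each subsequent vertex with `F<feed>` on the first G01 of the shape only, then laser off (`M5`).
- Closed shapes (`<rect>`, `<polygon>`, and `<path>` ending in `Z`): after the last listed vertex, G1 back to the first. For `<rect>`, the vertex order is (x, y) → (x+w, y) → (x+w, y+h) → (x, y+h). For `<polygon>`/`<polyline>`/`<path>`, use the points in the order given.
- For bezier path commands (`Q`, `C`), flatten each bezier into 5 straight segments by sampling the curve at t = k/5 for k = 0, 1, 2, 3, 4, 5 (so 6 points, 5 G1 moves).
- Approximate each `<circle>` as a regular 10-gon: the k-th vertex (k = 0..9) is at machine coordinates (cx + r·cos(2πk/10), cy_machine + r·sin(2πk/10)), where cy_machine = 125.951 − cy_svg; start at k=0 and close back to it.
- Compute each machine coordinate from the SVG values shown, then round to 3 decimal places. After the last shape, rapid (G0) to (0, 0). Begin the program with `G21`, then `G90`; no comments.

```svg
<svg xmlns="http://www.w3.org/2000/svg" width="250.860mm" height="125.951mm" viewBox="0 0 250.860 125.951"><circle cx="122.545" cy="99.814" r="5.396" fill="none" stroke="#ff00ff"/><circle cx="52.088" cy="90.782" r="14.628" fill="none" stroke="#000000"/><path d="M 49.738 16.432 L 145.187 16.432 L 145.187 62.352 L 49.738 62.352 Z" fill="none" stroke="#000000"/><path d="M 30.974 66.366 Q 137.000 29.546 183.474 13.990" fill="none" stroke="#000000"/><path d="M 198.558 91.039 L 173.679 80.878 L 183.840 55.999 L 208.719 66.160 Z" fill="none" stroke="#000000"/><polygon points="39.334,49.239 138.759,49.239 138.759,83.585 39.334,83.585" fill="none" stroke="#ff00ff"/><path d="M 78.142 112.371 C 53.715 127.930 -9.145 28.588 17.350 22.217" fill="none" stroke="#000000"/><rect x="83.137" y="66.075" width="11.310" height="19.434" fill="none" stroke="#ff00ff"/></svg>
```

G21
G90
G0 X127.941 Y26.137
M3 S399
G01 X126.910 Y29.309 F2198
G01 X124.212 Y31.269
G01 X120.878 Y31.269
G01 X118.180 Y29.309
G01 X117.149 Y26.137
G01 X118.180 Y22.965
G01 X120.878 Y21.005
G01 X124.212 Y21.005
G01 X126.910 Y22.965
G01 X127.941 Y26.137
M5
G0 X66.716 Y35.169
M3 S219
G01 X63.922 Y43.767 F4137
G01 X56.608 Y49.081
G01 X47.568 Y49.081
G01 X40.254 Y43.767
G01 X37.460 Y35.169
G01 X40.254 Y26.571
G01 X47.568 Y21.257
G01 X56.608 Y21.257
G01 X63.922 Y26.571
G01 X66.716 Y35.169
M5
G0 X49.738 Y109.519
M3 S219
G01 X145.187 Y109.519 F4137
G01 X145.187 Y63.599
G01 X49.738 Y63.599
G01 X49.738 Y109.519
M5
G0 X30.974 Y59.585
M3 S219
G01 X71.002 Y73.462 F4137
G01 X106.266 Y85.639
G01 X136.766 Y96.114
G01 X162.502 Y104.888
G01 X183.474 Y111.961
M5
G0 X198.558 Y34.912
M3 S219
G01 X173.679 Y45.073 F4137
G01 X183.840 Y69.952
G01 X208.719 Y59.791
G01 X198.558 Y34.912
M5
G0 X39.334 Y76.712
M3 S399
G01 X138.759 Y76.712 F2198
G01 X138.759 Y42.366
G01 X39.334 Y42.366
G01 X39.334 Y76.712
M5
G0 X78.142 Y13.580
M3 S219
G01 X59.896 Y16.370 F4137
G01 X38.560 Y36.758
G01 X20.268 Y64.767
G01 X11.153 Y90.418
G01 X17.350 Y103.734
M5
G0 X83.137 Y59.876
M3 S399
G01 X94.447 Y59.876 F2198
G01 X94.447 Y40.442
G01 X83.137 Y40.442
G01 X83.137 Y59.876
M5
G0 X0.000 Y0.000

viewBox `0 0 250.860 125.951` with mm width/height → 1 unit = 1 mm. Flip: y_m = 125.951 − y_svg.

**Shape 1** — `<circle>` circle, stroke `#ff00ff` → score (S399, F2198). Machine vertices: (127.941,26.137) → (126.910,29.309) → (124.212,31.269) → (120.878,31.269) → (118.180,29.309) → (117.149,26.137) → (118.180,22.965) → (120.878,21.005) → (124.212,21.005) → (126.910,22.965) → (127.941,26.137). Closed: final G1 returns to the first vertex.

**Shape 2** — `<circle>` circle, stroke `#000000` → engrave (S219, F4137). Machine vertices: (66.716,35.169) → (63.922,43.767) → (56.608,49.081) → (47.568,49.081) → (40.254,43.767) → (37.460,35.169) → (40.254,26.571) → (47.568,21.257) → (56.608,21.257) → (63.922,26.571) → (66.716,35.169). Closed: final G1 returns to the first vertex.

**Shape 3** — `<path>` rectangle, stroke `#000000` → engrave (S219, F4137). Machine vertices: (49.738,109.519) → (145.187,109.519) → (145.187,63.599) → (49.738,63.599) → (49.738,109.519). Closed: final G1 returns to the first vertex.

**Shape 4** — `<path>` quadratic bezier, stroke `#000000` → engrave (S219, F4137). Control points (SVG): P0=(30.974,66.366), P1=(137.000,29.546), P2=(183.474,13.990); sampled at t=k/5. Machine vertices: (30.974,59.585) → (71.002,73.462) → (106.266,85.639) → (136.766,96.114) → (162.502,104.888) → (183.474,111.961). Open path.

**Shape 5** — `<path>` regular polygon, stroke `#000000` → engrave (S219, F4137). Machine vertices: (198.558,34.912) → (173.679,45.073) → (183.840,69.952) → (208.719,59.791) → (198.558,34.912). Closed: final G1 returns to the first vertex.

**Shape 6** — `<polygon>` rectangle, stroke `#ff00ff` → score (S399, F2198). Machine vertices: (39.334,76.712) → (138.759,76.712) → (138.759,42.366) → (39.334,42.366) → (39.334,76.712). Closed: final G1 returns to the first vertex.

**Shape 7** — `<path>` cubic bezier, stroke `#000000` → engrave (S219, F4137). Control points (SVG): P0=(78.142,112.371), P1=(53.715,127.930), P2=(-9.145,28.588), P3=(17.350,22.217); sampled at t=k/5. Machine vertices: (78.142,13.580) → (59.896,16.370) → (38.560,36.758) → (20.268,64.767) → (11.153,90.418) → (17.350,103.734). Open path.

**Shape 8** — `<rect>` rectangle, stroke `#ff00ff` → score (S399, F2198). Machine vertices: (83.137,59.876) → (94.447,59.876) → (94.447,40.442) → (83.137,40.442) → (83.137,59.876). Closed: final G1 returns to the first vertex.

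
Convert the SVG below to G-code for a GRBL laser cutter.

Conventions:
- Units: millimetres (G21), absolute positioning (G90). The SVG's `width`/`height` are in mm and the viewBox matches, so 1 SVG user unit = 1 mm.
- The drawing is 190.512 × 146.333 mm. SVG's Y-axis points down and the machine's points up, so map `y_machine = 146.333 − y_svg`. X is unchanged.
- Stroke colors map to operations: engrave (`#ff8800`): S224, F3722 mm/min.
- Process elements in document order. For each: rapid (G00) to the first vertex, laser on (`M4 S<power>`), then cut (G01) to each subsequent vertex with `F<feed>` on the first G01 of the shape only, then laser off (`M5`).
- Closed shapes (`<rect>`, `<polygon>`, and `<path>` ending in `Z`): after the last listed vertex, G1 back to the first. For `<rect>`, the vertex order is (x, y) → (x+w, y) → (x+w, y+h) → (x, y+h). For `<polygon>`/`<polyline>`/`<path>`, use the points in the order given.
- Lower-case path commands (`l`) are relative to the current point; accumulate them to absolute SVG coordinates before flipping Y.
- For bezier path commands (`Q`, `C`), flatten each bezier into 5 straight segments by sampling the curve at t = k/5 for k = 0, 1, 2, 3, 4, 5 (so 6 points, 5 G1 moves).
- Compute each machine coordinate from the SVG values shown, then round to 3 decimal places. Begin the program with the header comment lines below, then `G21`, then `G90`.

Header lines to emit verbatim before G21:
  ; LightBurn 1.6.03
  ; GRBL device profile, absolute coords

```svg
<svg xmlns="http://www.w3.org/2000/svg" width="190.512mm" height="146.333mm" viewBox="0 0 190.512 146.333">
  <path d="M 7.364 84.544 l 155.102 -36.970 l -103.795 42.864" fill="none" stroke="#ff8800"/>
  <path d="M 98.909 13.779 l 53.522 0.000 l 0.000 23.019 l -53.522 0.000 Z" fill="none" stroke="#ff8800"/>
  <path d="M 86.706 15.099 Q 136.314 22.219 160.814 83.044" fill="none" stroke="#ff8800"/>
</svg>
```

Since the viewBox matches the mm dimensions, user units are millimetres directly. The only transform is the Y-flip y_m = 146.333 − y_svg.

Shape 1 is a open polyline drawn with `<path>`. Its stroke #ff8800 means engrave at S224, F3722. After flipping Y the toolpath is (7.364,61.789) → (162.466,98.759) → (58.671,55.895).

Shape 2 is a rectangle drawn with `<path>`. Its stroke #ff8800 means engrave at S224, F3722. After flipping Y the toolpath is (98.909,132.554) → (152.431,132.554) → (152.431,109.535) → (98.909,109.535) → (98.909,132.554), returning to the start.

Shape 3 is a quadratic bezier drawn with `<path>`. Its stroke #ff8800 means engrave at S224, F3722. After flipping Y the toolpath is (86.706,131.234) → (105.545,126.238) → (122.375,116.945) → (137.197,103.356) → (150.010,85.471) → (160.814,63.289).

; LightBurn 1.6.03
; GRBL device profile, absolute coords
G21
G90
G00 X7.364 Y61.789
M4 S224
G01 X162.466 Y98.759 F3722
G01 X58.671 Y55.895
M5
G00 X98.909 Y132.554
M4 S224
G01 X152.431 Y132.554 F3722
G01 X152.431 Y109.535
G01 X98.909 Y109.535
G01 X98.909 Y132.554
M5
G00 X86.706 Y131.234
M4 S224
G01 X105.545 Y126.238 F3722
G01 X122.375 Y116.945
G01 X137.197 Y103.356
G01 X150.010 Y85.471
G01 X160.814 Y63.289
M5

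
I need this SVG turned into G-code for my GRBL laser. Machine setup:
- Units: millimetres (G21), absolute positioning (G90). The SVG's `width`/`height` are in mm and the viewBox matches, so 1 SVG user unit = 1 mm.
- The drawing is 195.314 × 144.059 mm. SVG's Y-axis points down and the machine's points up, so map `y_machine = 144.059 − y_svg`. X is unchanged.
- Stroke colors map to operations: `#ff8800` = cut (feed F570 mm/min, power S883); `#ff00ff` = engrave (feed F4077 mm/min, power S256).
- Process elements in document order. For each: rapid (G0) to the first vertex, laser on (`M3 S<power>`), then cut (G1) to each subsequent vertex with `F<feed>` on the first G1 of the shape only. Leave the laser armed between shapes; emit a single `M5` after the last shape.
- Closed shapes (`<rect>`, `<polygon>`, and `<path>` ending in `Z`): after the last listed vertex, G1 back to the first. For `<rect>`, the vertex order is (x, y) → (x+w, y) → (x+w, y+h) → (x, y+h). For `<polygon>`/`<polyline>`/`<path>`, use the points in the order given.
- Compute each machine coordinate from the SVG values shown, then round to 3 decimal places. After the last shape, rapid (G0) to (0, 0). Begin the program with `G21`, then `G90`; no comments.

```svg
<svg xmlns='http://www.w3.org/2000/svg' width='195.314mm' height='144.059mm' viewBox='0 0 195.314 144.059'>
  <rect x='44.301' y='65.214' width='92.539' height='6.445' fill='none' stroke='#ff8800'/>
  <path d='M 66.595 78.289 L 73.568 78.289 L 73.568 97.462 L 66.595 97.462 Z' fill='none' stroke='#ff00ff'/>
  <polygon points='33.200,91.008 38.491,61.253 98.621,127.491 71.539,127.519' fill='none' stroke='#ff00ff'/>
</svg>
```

viewBox `0 0 195.314 144.059` with mm width/height → 1 unit = 1 mm. Flip: y_m = 144.059 − y_svg.

**Shape 1** — `<rect>` rectangle, stroke `#ff8800` → cut (S883, F570). Machine vertices: (44.301,78.845) → (136.840,78.845) → (136.840,72.400) → (44.301,72.400) → (44.301,78.845). Closed: final G1 returns to the first vertex.

**Shape 2** — `<path>` rectangle, stroke `#ff00ff` → engrave (S256, F4077). Machine vertices: (66.595,65.770) → (73.568,65.770) → (73.568,46.597) → (66.595,46.597) → (66.595,65.770). Closed: final G1 returns to the first vertex.

**Shape 3** — `<polygon>` closed polygon, stroke `#ff00ff` → engrave (S256, F4077). Machine vertices: (33.200,53.051) → (38.491,82.806) → (98.621,16.568) → (71.539,16.540) → (33.200,53.051). Closed: final G1 returns to the first vertex.

G21
G90
G0 X44.301 Y78.845
M3 S883
G1 X136.840 Y78.845 F570
G1 X136.840 Y72.400
G1 X44.301 Y72.400
G1 X44.301 Y78.845
G0 X66.595 Y65.770
M3 S256
G1 X73.568 Y65.770 F4077
G1 X73.568 Y46.597
G1 X66.595 Y46.597
G1 X66.595 Y65.770
G0 X33.200 Y53.051
M3 S256
G1 X38.491 Y82.806 F4077
G1 X98.621 Y16.568
G1 X71.539 Y16.540
G1 X33.200 Y53.051
M5
G0 X0.000 Y0.000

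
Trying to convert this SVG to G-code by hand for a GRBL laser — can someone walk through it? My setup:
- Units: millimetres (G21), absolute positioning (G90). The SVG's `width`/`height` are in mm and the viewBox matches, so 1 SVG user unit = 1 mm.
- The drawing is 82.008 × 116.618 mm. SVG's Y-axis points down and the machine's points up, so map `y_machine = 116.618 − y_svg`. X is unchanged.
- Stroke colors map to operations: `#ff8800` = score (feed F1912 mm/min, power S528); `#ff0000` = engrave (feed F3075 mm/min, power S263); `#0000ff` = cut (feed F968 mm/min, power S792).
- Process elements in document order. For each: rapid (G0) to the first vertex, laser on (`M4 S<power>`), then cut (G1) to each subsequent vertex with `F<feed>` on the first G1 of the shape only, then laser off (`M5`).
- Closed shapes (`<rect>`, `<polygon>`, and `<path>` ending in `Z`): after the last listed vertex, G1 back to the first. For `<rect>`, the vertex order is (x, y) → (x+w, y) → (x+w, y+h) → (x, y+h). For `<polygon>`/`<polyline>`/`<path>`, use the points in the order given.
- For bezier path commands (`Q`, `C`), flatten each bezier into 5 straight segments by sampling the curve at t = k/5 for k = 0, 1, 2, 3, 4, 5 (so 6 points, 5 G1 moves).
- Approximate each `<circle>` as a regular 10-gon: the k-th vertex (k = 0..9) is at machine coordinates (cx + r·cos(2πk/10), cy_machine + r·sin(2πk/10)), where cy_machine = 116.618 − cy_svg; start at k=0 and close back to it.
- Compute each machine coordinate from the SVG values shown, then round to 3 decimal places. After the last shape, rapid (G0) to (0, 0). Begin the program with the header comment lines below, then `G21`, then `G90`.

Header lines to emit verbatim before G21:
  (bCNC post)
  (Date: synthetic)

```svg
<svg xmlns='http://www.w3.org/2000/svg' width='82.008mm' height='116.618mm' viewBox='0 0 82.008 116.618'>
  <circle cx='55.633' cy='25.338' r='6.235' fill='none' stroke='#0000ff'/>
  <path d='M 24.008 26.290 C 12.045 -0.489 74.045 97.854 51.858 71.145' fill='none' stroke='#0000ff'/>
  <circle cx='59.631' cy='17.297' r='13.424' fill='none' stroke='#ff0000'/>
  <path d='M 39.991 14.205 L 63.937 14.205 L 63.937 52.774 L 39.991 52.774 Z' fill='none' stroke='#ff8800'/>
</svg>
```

(bCNC post)
(Date: synthetic)
G21
G90
G0 X61.868 Y91.280
M4 S792
G1 X60.677 Y94.945 F968
G1 X57.560 Y97.210
G1 X53.706 Y97.210
G1 X50.589 Y94.945
G1 X49.398 Y91.280
G1 X50.589 Y87.615
G1 X53.706 Y85.350
G1 X57.560 Y85.350
G1 X60.677 Y87.615
G1 X61.868 Y91.280
M5
G0 X24.008 Y90.328
M4 S792
G1 X24.441 Y93.382 F968
G1 X35.033 Y78.415
G1 X48.194 Y57.436
G1 X56.333 Y42.452
G1 X51.858 Y45.473
M5
G0 X73.055 Y99.321
M4 S263
G1 X70.491 Y107.211 F3075
G1 X63.779 Y112.088
G1 X55.483 Y112.088
G1 X48.771 Y107.211
G1 X46.207 Y99.321
G1 X48.771 Y91.431
G1 X55.483 Y86.554
G1 X63.779 Y86.554
G1 X70.491 Y91.431
G1 X73.055 Y99.321
M5
G0 X39.991 Y102.413
M4 S528
G1 X63.937 Y102.413 F1912
G1 X63.937 Y63.844
G1 X39.991 Y63.844
G1 X39.991 Y102.413
M5
G0 X0.000 Y0.000

viewBox `0 0 82.008 116.618` with mm width/height → 1 unit = 1 mm. Flip: y_m = 116.618 − y_svg.

**Shape 1** — `<circle>` circle, stroke `#0000ff` → cut (S792, F968). Machine vertices: (61.868,91.280) → (60.677,94.945) → (57.560,97.210) → (53.706,97.210) → (50.589,94.945) → (49.398,91.280) → (50.589,87.615) → (53.706,85.350) → (57.560,85.350) → (60.677,87.615) → (61.868,91.280). Closed: final G1 returns to the first vertex.

**Shape 2** — `<path>` cubic bezier, stroke `#0000ff` → cut (S792, F968). Control points (SVG): P0=(24.008,26.290), P1=(12.045,-0.489), P2=(74.045,97.854), P3=(51.858,71.145); sampled at t=k/5. Machine vertices: (24.008,90.328) → (24.441,93.382) → (35.033,78.415) → (48.194,57.436) → (56.333,42.452) → (51.858,45.473). Open path.

**Shape 3** — `<circle>` circle, stroke `#ff0000` → engrave (S263, F3075). Machine vertices: (73.055,99.321) → (70.491,107.211) → (63.779,112.088) → (55.483,112.088) → (48.771,107.211) → (46.207,99.321) → (48.771,91.431) → (55.483,86.554) → (63.779,86.554) → (70.491,91.431) → (73.055,99.321). Closed: final G1 returns to the first vertex.

**Shape 4** — `<path>` rectangle, stroke `#ff8800` → score (S528, F1912). Machine vertices: (39.991,102.413) → (63.937,102.413) → (63.937,63.844) → (39.991,63.844) → (39.991,102.413). Closed: final G1 returns to the first vertex.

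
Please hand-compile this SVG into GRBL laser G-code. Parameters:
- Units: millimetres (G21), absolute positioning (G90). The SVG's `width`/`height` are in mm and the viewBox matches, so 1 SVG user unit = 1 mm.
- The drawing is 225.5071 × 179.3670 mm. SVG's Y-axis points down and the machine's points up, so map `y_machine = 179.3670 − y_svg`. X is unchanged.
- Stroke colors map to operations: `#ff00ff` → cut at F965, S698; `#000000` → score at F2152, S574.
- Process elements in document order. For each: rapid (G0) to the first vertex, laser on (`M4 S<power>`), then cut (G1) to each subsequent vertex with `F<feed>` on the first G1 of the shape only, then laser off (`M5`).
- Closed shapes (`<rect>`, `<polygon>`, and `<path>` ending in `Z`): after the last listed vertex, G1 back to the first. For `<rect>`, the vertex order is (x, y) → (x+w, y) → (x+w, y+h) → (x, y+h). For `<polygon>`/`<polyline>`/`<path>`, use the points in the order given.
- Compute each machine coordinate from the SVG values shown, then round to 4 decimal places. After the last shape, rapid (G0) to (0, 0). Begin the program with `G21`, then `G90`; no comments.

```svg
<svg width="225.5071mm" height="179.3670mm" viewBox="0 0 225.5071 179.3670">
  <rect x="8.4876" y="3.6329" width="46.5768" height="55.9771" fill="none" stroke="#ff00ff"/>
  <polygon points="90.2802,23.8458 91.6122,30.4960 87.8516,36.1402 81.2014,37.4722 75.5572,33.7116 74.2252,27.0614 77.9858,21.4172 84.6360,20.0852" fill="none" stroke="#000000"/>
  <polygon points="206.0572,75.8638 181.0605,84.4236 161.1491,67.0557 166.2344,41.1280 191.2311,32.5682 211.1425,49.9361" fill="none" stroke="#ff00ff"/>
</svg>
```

viewBox `0 0 225.5071 179.3670` with mm width/height → 1 unit = 1 mm. Flip: y_m = 179.3670 − y_svg.

**Shape 1** — `<rect>` rectangle, stroke `#ff00ff` → cut (S698, F965). Machine vertices: (8.4876,175.7341) → (55.0644,175.7341) → (55.0644,119.7570) → (8.4876,119.7570) → (8.4876,175.7341). Closed: final G1 returns to the first vertex.

**Shape 2** — `<polygon>` regular polygon, stroke `#000000` → score (S574, F2152). Machine vertices: (90.2802,155.5212) → (91.6122,148.8710) → (87.8516,143.2268) → (81.2014,141.8948) → (75.5572,145.6554) → (74.2252,152.3056) → (77.9858,157.9498) → (84.6360,159.2818) → (90.2802,155.5212). Closed: final G1 returns to the first vertex.

**Shape 3** — `<polygon>` regular polygon, stroke `#ff00ff` → cut (S698, F965). Machine vertices: (206.0572,103.5032) → (181.0605,94.9434) → (161.1491,112.3113) → (166.2344,138.2390) → (191.2311,146.7988) → (211.1425,129.4309) → (206.0572,103.5032). Closed: final G1 returns to the first vertex.

G21
G90
G0 X8.4876 Y175.7341
M4 S698
G1 X55.0644 Y175.7341 F965
G1 X55.0644 Y119.7570
G1 X8.4876 Y119.7570
G1 X8.4876 Y175.7341
M5
G0 X90.2802 Y155.5212
M4 S574
G1 X91.6122 Y148.8710 F2152
G1 X87.8516 Y143.2268
G1 X81.2014 Y141.8948
G1 X75.5572 Y145.6554
G1 X74.2252 Y152.3056
G1 X77.9858 Y157.9498
G1 X84.6360 Y159.2818
G1 X90.2802 Y155.5212
M5
G0 X206.0572 Y103.5032
M4 S698
G1 X181.0605 Y94.9434 F965
G1 X161.1491 Y112.3113
G1 X166.2344 Y138.2390
G1 X191.2311 Y146.7988
G1 X211.1425 Y129.4309
G1 X206.0572 Y103.5032
M5
G0 X0.0000 Y0.0000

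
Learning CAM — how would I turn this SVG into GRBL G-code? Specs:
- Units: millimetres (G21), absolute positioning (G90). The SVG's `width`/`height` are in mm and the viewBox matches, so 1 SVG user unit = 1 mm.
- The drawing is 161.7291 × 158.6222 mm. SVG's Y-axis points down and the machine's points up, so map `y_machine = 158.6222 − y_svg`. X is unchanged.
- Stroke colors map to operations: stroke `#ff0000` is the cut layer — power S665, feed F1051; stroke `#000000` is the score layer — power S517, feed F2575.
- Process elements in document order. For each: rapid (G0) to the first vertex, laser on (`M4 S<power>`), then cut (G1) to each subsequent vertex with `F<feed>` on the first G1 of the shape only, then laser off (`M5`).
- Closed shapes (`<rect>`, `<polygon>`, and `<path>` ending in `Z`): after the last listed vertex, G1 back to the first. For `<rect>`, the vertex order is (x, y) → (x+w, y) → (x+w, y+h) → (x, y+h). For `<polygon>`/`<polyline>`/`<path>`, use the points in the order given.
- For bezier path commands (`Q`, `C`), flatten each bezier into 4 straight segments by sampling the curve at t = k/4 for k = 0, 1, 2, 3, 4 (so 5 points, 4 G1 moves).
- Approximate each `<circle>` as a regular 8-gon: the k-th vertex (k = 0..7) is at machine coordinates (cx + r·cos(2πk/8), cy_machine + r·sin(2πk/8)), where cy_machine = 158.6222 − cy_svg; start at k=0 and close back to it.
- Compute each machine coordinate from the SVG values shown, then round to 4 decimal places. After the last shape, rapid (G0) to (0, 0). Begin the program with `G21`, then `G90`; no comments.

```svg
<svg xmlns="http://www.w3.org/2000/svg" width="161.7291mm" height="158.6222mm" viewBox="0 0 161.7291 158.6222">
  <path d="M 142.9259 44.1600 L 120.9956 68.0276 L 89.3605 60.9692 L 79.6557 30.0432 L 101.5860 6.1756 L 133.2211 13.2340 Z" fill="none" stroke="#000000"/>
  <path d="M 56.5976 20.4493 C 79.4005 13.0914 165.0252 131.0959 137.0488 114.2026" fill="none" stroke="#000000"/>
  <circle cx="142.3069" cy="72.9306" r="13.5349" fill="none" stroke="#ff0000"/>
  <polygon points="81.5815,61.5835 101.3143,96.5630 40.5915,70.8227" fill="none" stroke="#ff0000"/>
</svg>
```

G21
G90
G0 X142.9259 Y114.4622
M4 S517
G1 X120.9956 Y90.5946 F2575
G1 X89.3605 Y97.6530
G1 X79.6557 Y128.5790
G1 X101.5860 Y152.4466
G1 X133.2211 Y145.3882
G1 X142.9259 Y114.4622
M5
G0 X56.5976 Y138.1729
M4 S517
G1 X82.7223 Y124.2524 F2575
G1 X115.8654 Y87.7205
G1 X139.4875 Y52.9764
G1 X137.0488 Y44.4196
M5
G0 X155.8418 Y85.6916
M4 S665
G1 X151.8775 Y95.2622 F1051
G1 X142.3069 Y99.2265
G1 X132.7363 Y95.2622
G1 X128.7720 Y85.6916
G1 X132.7363 Y76.1210
G1 X142.3069 Y72.1567
G1 X151.8775 Y76.1210
G1 X155.8418 Y85.6916
M5
G0 X81.5815 Y97.0387
M4 S665
G1 X101.3143 Y62.0592 F1051
G1 X40.5915 Y87.7995
G1 X81.5815 Y97.0387
M5
G0 X0.0000 Y0.0000

viewBox `0 0 161.7291 158.6222` with mm width/height → 1 unit = 1 mm. Flip: y_m = 158.6222 − y_svg.

**Shape 1** — `<path>` regular polygon, stroke `#000000` → score (S517, F2575). Machine vertices: (142.9259,114.4622) → (120.9956,90.5946) → (89.3605,97.6530) → (79.6557,128.5790) → (101.5860,152.4466) → (133.2211,145.3882) → (142.9259,114.4622). Closed: final G1 returns to the first vertex.

**Shape 2** — `<path>` cubic bezier, stroke `#000000` → score (S517, F2575). Control points (SVG): P0=(56.5976,20.4493), P1=(79.4005,13.0914), P2=(165.0252,131.0959), P3=(137.0488,114.2026); sampled at t=k/4. Machine vertices: (56.5976,138.1729) → (82.7223,124.2524) → (115.8654,87.7205) → (139.4875,52.9764) → (137.0488,44.4196). Open path.

**Shape 3** — `<circle>` circle, stroke `#ff0000` → cut (S665, F1051). Machine vertices: (155.8418,85.6916) → (151.8775,95.2622) → (142.3069,99.2265) → (132.7363,95.2622) → (128.7720,85.6916) → (132.7363,76.1210) → (142.3069,72.1567) → (151.8775,76.1210) → (155.8418,85.6916). Closed: final G1 returns to the first vertex.

**Shape 4** — `<polygon>` closed polygon, stroke `#ff0000` → cut (S665, F1051). Machine vertices: (81.5815,97.0387) → (101.3143,62.0592) → (40.5915,87.7995) → (81.5815,97.0387). Closed: final G1 returns to the first vertex.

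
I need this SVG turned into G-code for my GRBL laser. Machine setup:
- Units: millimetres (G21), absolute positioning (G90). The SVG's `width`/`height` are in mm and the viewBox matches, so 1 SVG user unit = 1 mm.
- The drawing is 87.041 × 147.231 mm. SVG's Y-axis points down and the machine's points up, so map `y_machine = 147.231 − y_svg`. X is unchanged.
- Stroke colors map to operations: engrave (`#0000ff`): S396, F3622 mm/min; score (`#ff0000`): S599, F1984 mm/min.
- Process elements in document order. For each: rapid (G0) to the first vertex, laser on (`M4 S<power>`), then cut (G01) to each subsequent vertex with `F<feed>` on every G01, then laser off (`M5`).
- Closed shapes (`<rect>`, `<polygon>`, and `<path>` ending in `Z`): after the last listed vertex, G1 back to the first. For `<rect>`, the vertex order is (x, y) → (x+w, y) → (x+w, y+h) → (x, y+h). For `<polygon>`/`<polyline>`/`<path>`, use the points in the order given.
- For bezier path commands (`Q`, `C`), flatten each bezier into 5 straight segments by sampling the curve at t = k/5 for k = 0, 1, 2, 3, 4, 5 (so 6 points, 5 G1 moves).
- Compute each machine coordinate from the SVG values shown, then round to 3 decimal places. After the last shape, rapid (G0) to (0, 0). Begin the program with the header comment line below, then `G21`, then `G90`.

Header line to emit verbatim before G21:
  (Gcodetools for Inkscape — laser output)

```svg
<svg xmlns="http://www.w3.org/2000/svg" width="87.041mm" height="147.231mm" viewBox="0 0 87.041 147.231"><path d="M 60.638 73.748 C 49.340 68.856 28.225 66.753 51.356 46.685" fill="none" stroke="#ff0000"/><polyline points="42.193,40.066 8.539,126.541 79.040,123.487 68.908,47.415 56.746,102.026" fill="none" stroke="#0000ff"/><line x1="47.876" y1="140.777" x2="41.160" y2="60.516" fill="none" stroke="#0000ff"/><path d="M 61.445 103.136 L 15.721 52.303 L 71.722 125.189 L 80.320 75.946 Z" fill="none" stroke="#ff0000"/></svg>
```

(Gcodetools for Inkscape — laser output)
G21
G90
G0 X60.638 Y73.483
M4 S599
G01 X53.114 Y76.250 F1984
G01 X45.828 Y79.343 F1984
G01 X41.377 Y83.759 F1984
G01 X42.354 Y90.495 F1984
G01 X51.356 Y100.546 F1984
M5
G0 X42.193 Y107.165
M4 S396
G01 X8.539 Y20.690 F3622
G01 X79.040 Y23.744 F3622
G01 X68.908 Y99.816 F3622
G01 X56.746 Y45.205 F3622
M5
G0 X47.876 Y6.454
M4 S396
G01 X41.160 Y86.715 F3622
M5
G0 X61.445 Y44.095
M4 S599
G01 X15.721 Y94.928 F1984
G01 X71.722 Y22.042 F1984
G01 X80.320 Y71.285 F1984
G01 X61.445 Y44.095 F1984
M5
G0 X0.000 Y0.000

1 u = 1 mm; y_m = 147.231 − y.

[1] `<path>` cubic bezier, #ff0000→score S599 F1984: (60.638,73.483) → (53.114,76.250) → (45.828,79.343) → (41.377,83.759) → (42.354,90.495) → (51.356,100.546)

[2] `<polyline>` open polyline, #0000ff→engrave S396 F3622: (42.193,107.165) → (8.539,20.690) → (79.040,23.744) → (68.908,99.816) → (56.746,45.205)

[3] `<line>` line segment, #0000ff→engrave S396 F3622: (47.876,6.454) → (41.160,86.715)

[4] `<path>` closed polygon, #ff0000→score S599 F1984: (61.445,44.095) → (15.721,94.928) → (71.722,22.042) → (80.320,71.285) → (61.445,44.095) (closed)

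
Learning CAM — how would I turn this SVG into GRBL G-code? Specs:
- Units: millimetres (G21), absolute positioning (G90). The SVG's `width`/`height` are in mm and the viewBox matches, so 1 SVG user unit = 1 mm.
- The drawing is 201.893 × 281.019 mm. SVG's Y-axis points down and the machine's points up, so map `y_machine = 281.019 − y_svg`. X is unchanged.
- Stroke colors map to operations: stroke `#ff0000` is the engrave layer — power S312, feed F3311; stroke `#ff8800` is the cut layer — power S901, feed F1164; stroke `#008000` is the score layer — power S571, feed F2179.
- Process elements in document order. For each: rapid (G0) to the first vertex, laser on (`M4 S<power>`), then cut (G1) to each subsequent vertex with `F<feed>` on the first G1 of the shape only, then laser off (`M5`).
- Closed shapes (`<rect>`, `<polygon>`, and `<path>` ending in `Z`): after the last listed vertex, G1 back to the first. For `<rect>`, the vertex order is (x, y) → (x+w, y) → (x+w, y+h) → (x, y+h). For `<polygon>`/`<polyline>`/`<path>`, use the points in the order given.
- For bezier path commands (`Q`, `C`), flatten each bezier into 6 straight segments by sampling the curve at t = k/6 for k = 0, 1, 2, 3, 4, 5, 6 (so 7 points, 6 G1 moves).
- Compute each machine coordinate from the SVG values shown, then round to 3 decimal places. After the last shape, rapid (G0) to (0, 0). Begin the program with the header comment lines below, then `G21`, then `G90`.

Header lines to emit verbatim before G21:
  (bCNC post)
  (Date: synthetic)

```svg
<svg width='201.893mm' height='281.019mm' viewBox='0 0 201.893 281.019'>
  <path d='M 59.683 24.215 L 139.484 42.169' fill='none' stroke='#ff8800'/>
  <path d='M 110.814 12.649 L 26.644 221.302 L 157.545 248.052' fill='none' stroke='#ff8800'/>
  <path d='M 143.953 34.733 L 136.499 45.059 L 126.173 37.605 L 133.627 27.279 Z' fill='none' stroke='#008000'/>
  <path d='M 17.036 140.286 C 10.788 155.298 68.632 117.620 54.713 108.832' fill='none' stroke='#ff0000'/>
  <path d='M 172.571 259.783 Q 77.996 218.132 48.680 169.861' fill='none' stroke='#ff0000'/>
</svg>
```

Since the viewBox matches the mm dimensions, user units are millimetres directly. The only transform is the Y-flip y_m = 281.019 − y_svg.

Shape 1 is a line segment drawn with `<path>`. Its stroke #ff8800 means cut at S901, F1164. After flipping Y the toolpath is (59.683,256.804) → (139.484,238.850).

Shape 2 is a open polyline drawn with `<path>`. Its stroke #ff8800 means cut at S901, F1164. After flipping Y the toolpath is (110.814,268.370) → (26.644,59.717) → (157.545,32.967).

Shape 3 is a regular polygon drawn with `<path>`. Its stroke #008000 means score at S571, F2179. After flipping Y the toolpath is (143.953,246.286) → (136.499,235.960) → (126.173,243.414) → (133.627,253.740) → (143.953,246.286), returning to the start.

Shape 4 is a cubic bezier drawn with `<path>`. Its stroke #ff0000 means engrave at S312, F3311. After flipping Y the toolpath is (17.036,140.733) → (18.624,137.240) → (27.120,140.263) → (38.751,147.535) → (49.743,156.790) → (56.321,165.763) → (54.713,172.187).

Shape 5 is a quadratic bezier drawn with `<path>`. Its stroke #ff0000 means engrave at S312, F3311. After flipping Y the toolpath is (172.571,21.236) → (142.859,35.304) → (116.772,49.739) → (94.311,64.542) → (75.475,79.713) → (60.265,95.252) → (48.680,111.158).

(bCNC post)
(Date: synthetic)
G21
G90
G0 X59.683 Y256.804
M4 S901
G1 X139.484 Y238.850 F1164
M5
G0 X110.814 Y268.370
M4 S901
G1 X26.644 Y59.717 F1164
G1 X157.545 Y32.967
M5
G0 X143.953 Y246.286
M4 S571
G1 X136.499 Y235.960 F2179
G1 X126.173 Y243.414
G1 X133.627 Y253.740
G1 X143.953 Y246.286
M5
G0 X17.036 Y140.733
M4 S312
G1 X18.624 Y137.240 F3311
G1 X27.120 Y140.263
G1 X38.751 Y147.535
G1 X49.743 Y156.790
G1 X56.321 Y165.763
G1 X54.713 Y172.187
M5
G0 X172.571 Y21.236
M4 S312
G1 X142.859 Y35.304 F3311
G1 X116.772 Y49.739
G1 X94.311 Y64.542
G1 X75.475 Y79.713
G1 X60.265 Y95.252
G1 X48.680 Y111.158
M5
G0 X0.000 Y0.000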